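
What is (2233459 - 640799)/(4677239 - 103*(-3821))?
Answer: 796330/2535401 ≈ 0.31408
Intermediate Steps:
(2233459 - 640799)/(4677239 - 103*(-3821)) = 1592660/(4677239 + 393563) = 1592660/5070802 = 1592660*(1/5070802) = 796330/2535401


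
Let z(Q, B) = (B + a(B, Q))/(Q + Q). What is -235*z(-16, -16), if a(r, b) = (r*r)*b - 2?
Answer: -483395/16 ≈ -30212.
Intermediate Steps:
a(r, b) = -2 + b*r² (a(r, b) = r²*b - 2 = b*r² - 2 = -2 + b*r²)
z(Q, B) = (-2 + B + Q*B²)/(2*Q) (z(Q, B) = (B + (-2 + Q*B²))/(Q + Q) = (-2 + B + Q*B²)/((2*Q)) = (-2 + B + Q*B²)*(1/(2*Q)) = (-2 + B + Q*B²)/(2*Q))
-235*z(-16, -16) = -235*(-2 - 16 - 16*(-16)²)/(2*(-16)) = -235*(-1)*(-2 - 16 - 16*256)/(2*16) = -235*(-1)*(-2 - 16 - 4096)/(2*16) = -235*(-1)*(-4114)/(2*16) = -235*2057/16 = -483395/16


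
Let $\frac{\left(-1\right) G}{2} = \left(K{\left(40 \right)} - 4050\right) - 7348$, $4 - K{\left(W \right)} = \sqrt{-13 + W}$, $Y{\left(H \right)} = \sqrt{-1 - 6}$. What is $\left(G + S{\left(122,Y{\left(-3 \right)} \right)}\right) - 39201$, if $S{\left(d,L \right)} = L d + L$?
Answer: $-16413 + 6 \sqrt{3} + 123 i \sqrt{7} \approx -16403.0 + 325.43 i$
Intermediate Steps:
$Y{\left(H \right)} = i \sqrt{7}$ ($Y{\left(H \right)} = \sqrt{-7} = i \sqrt{7}$)
$K{\left(W \right)} = 4 - \sqrt{-13 + W}$
$S{\left(d,L \right)} = L + L d$
$G = 22788 + 6 \sqrt{3}$ ($G = - 2 \left(\left(\left(4 - \sqrt{-13 + 40}\right) - 4050\right) - 7348\right) = - 2 \left(\left(\left(4 - \sqrt{27}\right) - 4050\right) - 7348\right) = - 2 \left(\left(\left(4 - 3 \sqrt{3}\right) - 4050\right) - 7348\right) = - 2 \left(\left(-4046 - 3 \sqrt{3}\right) - 7348\right) = - 2 \left(-11394 - 3 \sqrt{3}\right) = 22788 + 6 \sqrt{3} \approx 22798.0$)
$\left(G + S{\left(122,Y{\left(-3 \right)} \right)}\right) - 39201 = \left(\left(22788 + 6 \sqrt{3}\right) + i \sqrt{7} \left(1 + 122\right)\right) - 39201 = \left(\left(22788 + 6 \sqrt{3}\right) + i \sqrt{7} \cdot 123\right) - 39201 = \left(\left(22788 + 6 \sqrt{3}\right) + 123 i \sqrt{7}\right) - 39201 = \left(22788 + 6 \sqrt{3} + 123 i \sqrt{7}\right) - 39201 = -16413 + 6 \sqrt{3} + 123 i \sqrt{7}$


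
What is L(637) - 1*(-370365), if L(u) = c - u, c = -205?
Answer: 369523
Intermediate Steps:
L(u) = -205 - u
L(637) - 1*(-370365) = (-205 - 1*637) - 1*(-370365) = (-205 - 637) + 370365 = -842 + 370365 = 369523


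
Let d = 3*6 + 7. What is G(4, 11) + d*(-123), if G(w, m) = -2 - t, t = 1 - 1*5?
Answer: -3073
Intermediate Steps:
t = -4 (t = 1 - 5 = -4)
G(w, m) = 2 (G(w, m) = -2 - 1*(-4) = -2 + 4 = 2)
d = 25 (d = 18 + 7 = 25)
G(4, 11) + d*(-123) = 2 + 25*(-123) = 2 - 3075 = -3073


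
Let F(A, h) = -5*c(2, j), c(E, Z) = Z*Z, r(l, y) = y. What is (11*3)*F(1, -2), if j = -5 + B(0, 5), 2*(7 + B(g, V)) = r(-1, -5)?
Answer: -138765/4 ≈ -34691.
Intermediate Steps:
B(g, V) = -19/2 (B(g, V) = -7 + (½)*(-5) = -7 - 5/2 = -19/2)
j = -29/2 (j = -5 - 19/2 = -29/2 ≈ -14.500)
c(E, Z) = Z²
F(A, h) = -4205/4 (F(A, h) = -5*(-29/2)² = -5*841/4 = -4205/4)
(11*3)*F(1, -2) = (11*3)*(-4205/4) = 33*(-4205/4) = -138765/4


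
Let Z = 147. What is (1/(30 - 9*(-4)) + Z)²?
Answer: 94148209/4356 ≈ 21613.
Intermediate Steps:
(1/(30 - 9*(-4)) + Z)² = (1/(30 - 9*(-4)) + 147)² = (1/(30 + 36) + 147)² = (1/66 + 147)² = (9703/66)² = 94148209/4356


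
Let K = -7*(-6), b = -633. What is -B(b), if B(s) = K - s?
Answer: -675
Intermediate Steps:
K = 42
B(s) = 42 - s
-B(b) = -(42 - 1*(-633)) = -(42 + 633) = -1*675 = -675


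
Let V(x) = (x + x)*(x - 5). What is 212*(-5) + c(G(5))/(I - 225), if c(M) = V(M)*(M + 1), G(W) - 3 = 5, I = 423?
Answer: -11636/11 ≈ -1057.8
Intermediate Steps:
V(x) = 2*x*(-5 + x) (V(x) = (2*x)*(-5 + x) = 2*x*(-5 + x))
G(W) = 8 (G(W) = 3 + 5 = 8)
c(M) = 2*M*(1 + M)*(-5 + M) (c(M) = (2*M*(-5 + M))*(M + 1) = (2*M*(-5 + M))*(1 + M) = 2*M*(1 + M)*(-5 + M))
212*(-5) + c(G(5))/(I - 225) = 212*(-5) + (2*8*(1 + 8)*(-5 + 8))/(423 - 225) = -1060 + (2*8*9*3)/198 = -1060 + (1/198)*432 = -1060 + 24/11 = -11636/11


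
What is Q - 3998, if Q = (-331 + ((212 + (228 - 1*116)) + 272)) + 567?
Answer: -3166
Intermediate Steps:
Q = 832 (Q = (-331 + ((212 + (228 - 116)) + 272)) + 567 = (-331 + ((212 + 112) + 272)) + 567 = (-331 + (324 + 272)) + 567 = (-331 + 596) + 567 = 265 + 567 = 832)
Q - 3998 = 832 - 3998 = -3166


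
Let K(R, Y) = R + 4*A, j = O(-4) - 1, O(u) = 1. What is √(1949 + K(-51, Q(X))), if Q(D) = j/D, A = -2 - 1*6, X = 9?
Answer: √1866 ≈ 43.197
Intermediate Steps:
j = 0 (j = 1 - 1 = 0)
A = -8 (A = -2 - 6 = -8)
Q(D) = 0 (Q(D) = 0/D = 0)
K(R, Y) = -32 + R (K(R, Y) = R + 4*(-8) = R - 32 = -32 + R)
√(1949 + K(-51, Q(X))) = √(1949 + (-32 - 51)) = √(1949 - 83) = √1866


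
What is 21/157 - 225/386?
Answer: -27219/60602 ≈ -0.44914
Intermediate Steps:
21/157 - 225/386 = -27219/60602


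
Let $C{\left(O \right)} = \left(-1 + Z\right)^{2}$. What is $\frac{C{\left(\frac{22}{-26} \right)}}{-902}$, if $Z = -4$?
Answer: $- \frac{25}{902} \approx -0.027716$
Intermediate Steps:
$C{\left(O \right)} = 25$ ($C{\left(O \right)} = \left(-1 - 4\right)^{2} = \left(-5\right)^{2} = 25$)
$\frac{C{\left(\frac{22}{-26} \right)}}{-902} = \frac{25}{-902} = 25 \left(- \frac{1}{902}\right) = - \frac{25}{902}$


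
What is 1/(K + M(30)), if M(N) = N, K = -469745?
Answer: -1/469715 ≈ -2.1289e-6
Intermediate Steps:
1/(K + M(30)) = 1/(-469745 + 30) = 1/(-469715) = -1/469715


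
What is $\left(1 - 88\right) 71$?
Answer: $-6177$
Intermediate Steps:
$\left(1 - 88\right) 71 = \left(-87\right) 71 = -6177$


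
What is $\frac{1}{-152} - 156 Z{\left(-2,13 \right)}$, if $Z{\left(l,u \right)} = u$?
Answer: $- \frac{308257}{152} \approx -2028.0$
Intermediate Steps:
$\frac{1}{-152} - 156 Z{\left(-2,13 \right)} = \frac{1}{-152} - 2028 = - \frac{1}{152} - 2028 = - \frac{308257}{152}$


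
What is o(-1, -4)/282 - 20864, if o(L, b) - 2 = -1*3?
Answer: -5883649/282 ≈ -20864.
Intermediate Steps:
o(L, b) = -1 (o(L, b) = 2 - 1*3 = 2 - 3 = -1)
o(-1, -4)/282 - 20864 = -1/282 - 20864 = -5883649/282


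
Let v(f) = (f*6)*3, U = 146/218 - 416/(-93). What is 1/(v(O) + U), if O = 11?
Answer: 10137/2059259 ≈ 0.0049226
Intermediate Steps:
U = 52133/10137 (U = 146*(1/218) - 416*(-1/93) = 73/109 + 416/93 = 52133/10137 ≈ 5.1428)
v(f) = 18*f (v(f) = (6*f)*3 = 18*f)
1/(v(O) + U) = 1/(18*11 + 52133/10137) = 1/(198 + 52133/10137) = 1/(2059259/10137) = 10137/2059259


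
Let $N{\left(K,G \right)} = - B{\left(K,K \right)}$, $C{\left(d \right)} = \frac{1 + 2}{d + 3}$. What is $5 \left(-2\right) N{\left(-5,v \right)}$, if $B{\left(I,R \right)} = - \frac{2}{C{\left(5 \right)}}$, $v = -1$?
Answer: $- \frac{160}{3} \approx -53.333$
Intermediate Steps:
$C{\left(d \right)} = \frac{3}{3 + d}$
$B{\left(I,R \right)} = - \frac{16}{3}$ ($B{\left(I,R \right)} = - \frac{2}{3 \frac{1}{3 + 5}} = - \frac{2}{3 \cdot \frac{1}{8}} = - \frac{2}{\frac{3}{8}} = \left(-2\right) \frac{8}{3} = - \frac{16}{3}$)
$N{\left(K,G \right)} = \frac{16}{3}$ ($N{\left(K,G \right)} = \left(-1\right) \left(- \frac{16}{3}\right) = \frac{16}{3}$)
$5 \left(-2\right) N{\left(-5,v \right)} = 5 \left(-2\right) \frac{16}{3} = \left(-10\right) \frac{16}{3} = - \frac{160}{3}$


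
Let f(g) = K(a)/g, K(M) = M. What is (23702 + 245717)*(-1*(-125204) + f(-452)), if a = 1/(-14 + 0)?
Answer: 213458225489547/6328 ≈ 3.3732e+10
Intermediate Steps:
a = -1/14 (a = 1/(-14) = -1/14 ≈ -0.071429)
f(g) = -1/(14*g)
(23702 + 245717)*(-1*(-125204) + f(-452)) = (23702 + 245717)*(-1*(-125204) - 1/14/(-452)) = 269419*(125204 - 1/14*(-1/452)) = 269419*(125204 + 1/6328) = 269419*(792290913/6328) = 213458225489547/6328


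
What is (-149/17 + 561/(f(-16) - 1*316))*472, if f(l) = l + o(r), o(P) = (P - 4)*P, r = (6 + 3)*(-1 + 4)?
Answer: -54752/17 ≈ -3220.7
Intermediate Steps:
r = 27 (r = 9*3 = 27)
o(P) = P*(-4 + P) (o(P) = (-4 + P)*P = P*(-4 + P))
f(l) = 621 + l (f(l) = l + 27*(-4 + 27) = l + 27*23 = l + 621 = 621 + l)
(-149/17 + 561/(f(-16) - 1*316))*472 = (-149/17 + 561/((621 - 16) - 1*316))*472 = (-149*1/17 + 561/(605 - 316))*472 = (-149/17 + 561/289)*472 = (-149/17 + 561*(1/289))*472 = (-149/17 + 33/17)*472 = -116/17*472 = -54752/17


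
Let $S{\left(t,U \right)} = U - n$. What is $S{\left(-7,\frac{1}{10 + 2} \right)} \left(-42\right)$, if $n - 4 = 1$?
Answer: $\frac{413}{2} \approx 206.5$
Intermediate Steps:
$n = 5$ ($n = 4 + 1 = 5$)
$S{\left(t,U \right)} = -5 + U$ ($S{\left(t,U \right)} = U - 5 = -5 + U$)
$S{\left(-7,\frac{1}{10 + 2} \right)} \left(-42\right) = \left(-5 + \frac{1}{10 + 2}\right) \left(-42\right) = \left(-5 + \frac{1}{12}\right) \left(-42\right) = \left(- \frac{59}{12}\right) \left(-42\right) = \frac{413}{2}$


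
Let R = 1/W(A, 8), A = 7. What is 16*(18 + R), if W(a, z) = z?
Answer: 290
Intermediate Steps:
R = 1/8 ≈ 0.12500
16*(18 + R) = 16*(18 + 1/8) = 16*(145/8) = 290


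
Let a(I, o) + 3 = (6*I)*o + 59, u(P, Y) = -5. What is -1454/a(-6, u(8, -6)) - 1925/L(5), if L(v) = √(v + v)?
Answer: -727/118 - 385*√10/2 ≈ -614.90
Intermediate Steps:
L(v) = √2*√v (L(v) = √(2*v) = √2*√v)
a(I, o) = 56 + 6*I*o (a(I, o) = -3 + ((6*I)*o + 59) = -3 + (6*I*o + 59) = -3 + (59 + 6*I*o) = 56 + 6*I*o)
-1454/a(-6, u(8, -6)) - 1925/L(5) = -1454/(56 + 6*(-6)*(-5)) - 1925*√10/10 = -1454/(56 + 180) - 1925*√10/10 = -1454/236 - 385*√10/2 = -1454*1/236 - 385*√10/2 = -727/118 - 385*√10/2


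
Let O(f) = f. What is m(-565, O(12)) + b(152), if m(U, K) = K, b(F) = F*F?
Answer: 23116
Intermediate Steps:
b(F) = F²
m(-565, O(12)) + b(152) = 12 + 152² = 12 + 23104 = 23116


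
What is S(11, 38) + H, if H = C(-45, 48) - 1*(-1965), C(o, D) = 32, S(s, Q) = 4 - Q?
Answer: 1963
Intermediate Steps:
H = 1997 (H = 32 - 1*(-1965) = 32 + 1965 = 1997)
S(11, 38) + H = (4 - 1*38) + 1997 = (4 - 38) + 1997 = -34 + 1997 = 1963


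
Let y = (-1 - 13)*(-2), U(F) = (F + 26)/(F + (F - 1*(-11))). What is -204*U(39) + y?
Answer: -10768/89 ≈ -120.99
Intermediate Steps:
U(F) = (26 + F)/(11 + 2*F) (U(F) = (26 + F)/(F + (F + 11)) = (26 + F)/(F + (11 + F)) = (26 + F)/(11 + 2*F))
y = 28 (y = -14*(-2) = 28)
-204*U(39) + y = -204*(26 + 39)/(11 + 2*39) + 28 = -204*65/(11 + 78) + 28 = -204*65/89 + 28 = -13260/89 + 28 = -10768/89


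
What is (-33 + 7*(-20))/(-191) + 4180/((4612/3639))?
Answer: 726525674/220223 ≈ 3299.0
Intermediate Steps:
(-33 + 7*(-20))/(-191) + 4180/((4612/3639)) = (-33 - 140)*(-1/191) + 4180/((4612*(1/3639))) = -173*(-1/191) + 4180/(4612/3639) = 173/191 + 4180*(3639/4612) = 173/191 + 3802755/1153 = 726525674/220223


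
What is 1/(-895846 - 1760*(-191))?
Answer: -1/559686 ≈ -1.7867e-6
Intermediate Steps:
1/(-895846 - 1760*(-191)) = 1/(-895846 + 336160) = 1/(-559686) = -1/559686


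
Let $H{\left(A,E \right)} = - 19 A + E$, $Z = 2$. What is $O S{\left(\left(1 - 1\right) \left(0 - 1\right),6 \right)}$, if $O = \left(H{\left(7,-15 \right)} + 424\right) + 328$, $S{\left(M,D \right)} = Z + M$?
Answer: $1208$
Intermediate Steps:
$S{\left(M,D \right)} = 2 + M$
$H{\left(A,E \right)} = E - 19 A$
$O = 604$ ($O = \left(\left(-15 - 133\right) + 424\right) + 328 = \left(-148 + 424\right) + 328 = 276 + 328 = 604$)
$O S{\left(\left(1 - 1\right) \left(0 - 1\right),6 \right)} = 604 \left(2 + \left(1 - 1\right) \left(0 - 1\right)\right) = 604 \left(2 + 0 \left(-1\right)\right) = 604 \left(2 + 0\right) = 604 \cdot 2 = 1208$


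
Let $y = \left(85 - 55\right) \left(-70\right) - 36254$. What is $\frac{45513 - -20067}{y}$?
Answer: $- \frac{32790}{19177} \approx -1.7099$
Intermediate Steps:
$y = -38354$ ($y = \left(85 - 55\right) \left(-70\right) - 36254 = 30 \left(-70\right) - 36254 = -2100 - 36254 = -38354$)
$\frac{45513 - -20067}{y} = \frac{45513 - -20067}{-38354} = \left(45513 + 20067\right) \left(- \frac{1}{38354}\right) = 65580 \left(- \frac{1}{38354}\right) = - \frac{32790}{19177}$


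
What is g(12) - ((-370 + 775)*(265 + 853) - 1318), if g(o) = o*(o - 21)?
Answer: -451580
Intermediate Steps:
g(o) = o*(-21 + o)
g(12) - ((-370 + 775)*(265 + 853) - 1318) = 12*(-21 + 12) - ((-370 + 775)*(265 + 853) - 1318) = 12*(-9) - (405*1118 - 1318) = -108 - (452790 - 1318) = -108 - 1*451472 = -108 - 451472 = -451580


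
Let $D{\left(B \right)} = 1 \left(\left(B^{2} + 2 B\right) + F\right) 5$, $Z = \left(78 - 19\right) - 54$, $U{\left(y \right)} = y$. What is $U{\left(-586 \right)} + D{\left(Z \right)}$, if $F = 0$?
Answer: $-411$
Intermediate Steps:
$Z = 5$ ($Z = 59 - 54 = 5$)
$D{\left(B \right)} = 5 B^{2} + 10 B$ ($D{\left(B \right)} = 1 \left(\left(B^{2} + 2 B\right) + 0\right) 5 = 1 \left(B^{2} + 2 B\right) 5 = \left(B^{2} + 2 B\right) 5 = 5 B^{2} + 10 B$)
$U{\left(-586 \right)} + D{\left(Z \right)} = -586 + 5 \cdot 5 \left(2 + 5\right) = -586 + 5 \cdot 5 \cdot 7 = -586 + 175 = -411$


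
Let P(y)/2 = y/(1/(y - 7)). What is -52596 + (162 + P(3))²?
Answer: -33552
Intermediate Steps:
P(y) = 2*y*(-7 + y) (P(y) = 2*(y/(1/(y - 7))) = 2*(y/(1/(-7 + y))) = 2*(y*(-7 + y)) = 2*y*(-7 + y))
-52596 + (162 + P(3))² = -52596 + (162 + 2*3*(-7 + 3))² = -52596 + (162 + 2*3*(-4))² = -52596 + (162 - 24)² = -52596 + 138² = -52596 + 19044 = -33552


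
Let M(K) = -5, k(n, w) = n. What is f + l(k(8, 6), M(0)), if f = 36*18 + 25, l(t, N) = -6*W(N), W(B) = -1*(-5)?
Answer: 643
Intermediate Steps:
W(B) = 5
l(t, N) = -30 (l(t, N) = -6*5 = -30)
f = 673 (f = 648 + 25 = 673)
f + l(k(8, 6), M(0)) = 673 - 30 = 643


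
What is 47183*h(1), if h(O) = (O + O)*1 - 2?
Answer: 0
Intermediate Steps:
h(O) = -2 + 2*O (h(O) = (2*O)*1 - 2 = 2*O - 2 = -2 + 2*O)
47183*h(1) = 47183*(-2 + 2*1) = 47183*(-2 + 2) = 47183*0 = 0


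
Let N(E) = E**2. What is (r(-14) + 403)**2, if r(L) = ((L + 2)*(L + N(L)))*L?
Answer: 959698441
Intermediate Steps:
r(L) = L*(2 + L)*(L + L**2) (r(L) = ((L + 2)*(L + L**2))*L = ((2 + L)*(L + L**2))*L = L*(2 + L)*(L + L**2))
(r(-14) + 403)**2 = ((-14)**2*(2 + (-14)**2 + 3*(-14)) + 403)**2 = (196*(2 + 196 - 42) + 403)**2 = (196*156 + 403)**2 = (30576 + 403)**2 = 30979**2 = 959698441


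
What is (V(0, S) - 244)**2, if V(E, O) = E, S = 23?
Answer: 59536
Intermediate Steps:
(V(0, S) - 244)**2 = (0 - 244)**2 = (-244)**2 = 59536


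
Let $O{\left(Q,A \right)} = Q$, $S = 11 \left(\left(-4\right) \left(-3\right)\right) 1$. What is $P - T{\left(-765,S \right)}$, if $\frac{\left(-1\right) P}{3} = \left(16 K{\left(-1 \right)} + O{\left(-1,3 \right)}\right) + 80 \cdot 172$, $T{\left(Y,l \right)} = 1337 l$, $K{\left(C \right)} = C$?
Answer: $-217713$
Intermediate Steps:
$S = 132$ ($S = 11 \cdot 12 \cdot 1 = 132 \cdot 1 = 132$)
$P = -41229$ ($P = - 3 \left(\left(16 \left(-1\right) - 1\right) + 80 \cdot 172\right) = - 3 \left(\left(-16 - 1\right) + 13760\right) = - 3 \left(-17 + 13760\right) = \left(-3\right) 13743 = -41229$)
$P - T{\left(-765,S \right)} = -41229 - 1337 \cdot 132 = -41229 - 176484 = -217713$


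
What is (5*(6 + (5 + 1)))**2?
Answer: 3600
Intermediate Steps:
(5*(6 + (5 + 1)))**2 = (5*(6 + 6))**2 = (5*12)**2 = 60**2 = 3600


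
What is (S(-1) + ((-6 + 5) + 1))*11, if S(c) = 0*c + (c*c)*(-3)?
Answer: -33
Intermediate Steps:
S(c) = -3*c² (S(c) = 0 + c²*(-3) = 0 - 3*c² = -3*c²)
(S(-1) + ((-6 + 5) + 1))*11 = (-3*(-1)² + ((-6 + 5) + 1))*11 = (-3*1 + (-1 + 1))*11 = (-3 + 0)*11 = -3*11 = -33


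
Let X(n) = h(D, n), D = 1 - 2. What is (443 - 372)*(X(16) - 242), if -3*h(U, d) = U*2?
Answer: -51404/3 ≈ -17135.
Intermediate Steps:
D = -1
h(U, d) = -2*U/3 (h(U, d) = -U*2/3 = -2*U/3)
X(n) = 2/3 (X(n) = -2/3*(-1) = 2/3)
(443 - 372)*(X(16) - 242) = (443 - 372)*(2/3 - 242) = 71*(-724/3) = -51404/3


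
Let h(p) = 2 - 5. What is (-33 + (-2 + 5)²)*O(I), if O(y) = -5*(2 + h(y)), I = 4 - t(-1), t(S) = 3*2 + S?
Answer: -120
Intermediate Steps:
t(S) = 6 + S
h(p) = -3
I = -1 (I = 4 - (6 - 1) = 4 - 1*5 = 4 - 5 = -1)
O(y) = 5 (O(y) = -5*(2 - 3) = -5*(-1) = 5)
(-33 + (-2 + 5)²)*O(I) = (-33 + (-2 + 5)²)*5 = (-33 + 3²)*5 = (-33 + 9)*5 = -24*5 = -120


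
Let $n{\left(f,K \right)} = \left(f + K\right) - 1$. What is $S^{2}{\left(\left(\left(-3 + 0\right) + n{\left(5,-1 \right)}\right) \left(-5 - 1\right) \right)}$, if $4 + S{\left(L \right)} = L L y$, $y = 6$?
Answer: $16$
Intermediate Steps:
$n{\left(f,K \right)} = -1 + K + f$ ($n{\left(f,K \right)} = \left(K + f\right) - 1 = -1 + K + f$)
$S{\left(L \right)} = -4 + 6 L^{2}$ ($S{\left(L \right)} = -4 + L L 6 = -4 + L^{2} \cdot 6 = -4 + 6 L^{2}$)
$S^{2}{\left(\left(\left(-3 + 0\right) + n{\left(5,-1 \right)}\right) \left(-5 - 1\right) \right)} = \left(-4 + 6 \left(\left(\left(-3 + 0\right) - -3\right) \left(-5 - 1\right)\right)^{2}\right)^{2} = \left(-4 + 6 \left(\left(-3 + 3\right) \left(-6\right)\right)^{2}\right)^{2} = \left(-4 + 6 \left(0 \left(-6\right)\right)^{2}\right)^{2} = \left(-4 + 6 \cdot 0^{2}\right)^{2} = \left(-4 + 6 \cdot 0\right)^{2} = \left(-4 + 0\right)^{2} = \left(-4\right)^{2} = 16$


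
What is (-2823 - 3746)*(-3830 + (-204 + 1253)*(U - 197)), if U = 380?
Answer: -1235871953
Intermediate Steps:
(-2823 - 3746)*(-3830 + (-204 + 1253)*(U - 197)) = (-2823 - 3746)*(-3830 + (-204 + 1253)*(380 - 197)) = -6569*(-3830 + 1049*183) = -6569*(-3830 + 191967) = -6569*188137 = -1235871953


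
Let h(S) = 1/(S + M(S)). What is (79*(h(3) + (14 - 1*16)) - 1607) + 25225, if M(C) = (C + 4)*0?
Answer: 70459/3 ≈ 23486.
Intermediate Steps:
M(C) = 0 (M(C) = (4 + C)*0 = 0)
h(S) = 1/S (h(S) = 1/(S + 0) = 1/S)
(79*(h(3) + (14 - 1*16)) - 1607) + 25225 = (79*(1/3 + (14 - 1*16)) - 1607) + 25225 = (79*(1/3 + (14 - 16)) - 1607) + 25225 = (79*(1/3 - 2) - 1607) + 25225 = (79*(-5/3) - 1607) + 25225 = (-395/3 - 1607) + 25225 = -5216/3 + 25225 = 70459/3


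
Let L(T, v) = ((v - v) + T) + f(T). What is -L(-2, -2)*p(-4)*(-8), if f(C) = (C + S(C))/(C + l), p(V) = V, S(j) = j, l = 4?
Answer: 128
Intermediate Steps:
f(C) = 2*C/(4 + C) (f(C) = (C + C)/(C + 4) = (2*C)/(4 + C) = 2*C/(4 + C))
L(T, v) = T + 2*T/(4 + T) (L(T, v) = ((v - v) + T) + 2*T/(4 + T) = (0 + T) + 2*T/(4 + T) = T + 2*T/(4 + T))
-L(-2, -2)*p(-4)*(-8) = --2*(6 - 2)/(4 - 2)*(-4)*(-8) = --2*4/2*(-4)*(-8) = --2*½*4*(-4)*(-8) = -(-4*(-4))*(-8) = -16*(-8) = -1*(-128) = 128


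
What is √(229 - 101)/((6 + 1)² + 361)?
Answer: 4*√2/205 ≈ 0.027594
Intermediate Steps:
√(229 - 101)/((6 + 1)² + 361) = √128/(7² + 361) = (8*√2)/(49 + 361) = (8*√2)/410 = (8*√2)*(1/410) = 4*√2/205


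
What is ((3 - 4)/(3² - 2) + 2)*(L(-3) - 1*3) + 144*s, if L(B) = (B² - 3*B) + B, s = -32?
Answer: -32100/7 ≈ -4585.7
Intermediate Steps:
L(B) = B² - 2*B
((3 - 4)/(3² - 2) + 2)*(L(-3) - 1*3) + 144*s = ((3 - 4)/(3² - 2) + 2)*(-3*(-2 - 3) - 1*3) + 144*(-32) = (-1/(9 - 2) + 2)*(-3*(-5) - 3) - 4608 = (-1/7 + 2)*(15 - 3) - 4608 = (-1*⅐ + 2)*12 - 4608 = (-⅐ + 2)*12 - 4608 = (13/7)*12 - 4608 = 156/7 - 4608 = -32100/7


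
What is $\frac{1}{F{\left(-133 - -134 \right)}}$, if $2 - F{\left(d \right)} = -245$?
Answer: $\frac{1}{247} \approx 0.0040486$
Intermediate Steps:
$F{\left(d \right)} = 247$ ($F{\left(d \right)} = 2 - -245 = 2 + 245 = 247$)
$\frac{1}{F{\left(-133 - -134 \right)}} = \frac{1}{247}$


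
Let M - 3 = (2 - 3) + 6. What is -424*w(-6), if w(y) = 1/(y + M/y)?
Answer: 636/11 ≈ 57.818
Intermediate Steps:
M = 8 (M = 3 + ((2 - 3) + 6) = 3 + (-1 + 6) = 3 + 5 = 8)
w(y) = 1/(y + 8/y)
-424*w(-6) = -(-2544)/(8 + (-6)**2) = -(-2544)/(8 + 36) = -(-2544)/44 = -424*(-3/22) = 636/11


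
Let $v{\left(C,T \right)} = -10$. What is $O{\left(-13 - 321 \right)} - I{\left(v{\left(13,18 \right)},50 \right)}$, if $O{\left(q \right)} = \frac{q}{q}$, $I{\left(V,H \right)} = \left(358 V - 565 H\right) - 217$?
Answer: $32048$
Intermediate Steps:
$I{\left(V,H \right)} = -217 - 565 H + 358 V$ ($I{\left(V,H \right)} = \left(- 565 H + 358 V\right) - 217 = -217 - 565 H + 358 V$)
$O{\left(q \right)} = 1$
$O{\left(-13 - 321 \right)} - I{\left(v{\left(13,18 \right)},50 \right)} = 1 - \left(-217 - 28250 + 358 \left(-10\right)\right) = 1 - \left(-217 - 28250 - 3580\right) = 1 - -32047 = 1 + 32047 = 32048$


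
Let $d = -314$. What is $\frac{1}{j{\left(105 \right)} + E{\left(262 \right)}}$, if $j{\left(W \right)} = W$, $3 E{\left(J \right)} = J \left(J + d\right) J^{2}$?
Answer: $- \frac{3}{935205541} \approx -3.2079 \cdot 10^{-9}$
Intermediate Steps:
$E{\left(J \right)} = \frac{J^{3} \left(-314 + J\right)}{3}$ ($E{\left(J \right)} = \frac{J \left(J - 314\right) J^{2}}{3} = \frac{J \left(-314 + J\right) J^{2}}{3} = \frac{J^{3} \left(-314 + J\right)}{3}$)
$\frac{1}{j{\left(105 \right)} + E{\left(262 \right)}} = \frac{1}{105 + \frac{262^{3} \left(-314 + 262\right)}{3}} = \frac{1}{105 + \frac{1}{3} \cdot 17984728 \left(-52\right)} = \frac{1}{105 - \frac{935205856}{3}} = \frac{1}{- \frac{935205541}{3}} = - \frac{3}{935205541}$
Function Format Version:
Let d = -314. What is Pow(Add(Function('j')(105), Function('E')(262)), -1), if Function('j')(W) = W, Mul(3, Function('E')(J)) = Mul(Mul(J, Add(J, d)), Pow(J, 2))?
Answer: Rational(-3, 935205541) ≈ -3.2079e-9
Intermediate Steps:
Function('E')(J) = Mul(Rational(1, 3), Pow(J, 3), Add(-314, J)) (Function('E')(J) = Mul(Rational(1, 3), Mul(Mul(J, Add(J, -314)), Pow(J, 2))) = Mul(Rational(1, 3), Mul(Mul(J, Add(-314, J)), Pow(J, 2))) = Mul(Rational(1, 3), Mul(Pow(J, 3), Add(-314, J))) = Mul(Rational(1, 3), Pow(J, 3), Add(-314, J)))
Pow(Add(Function('j')(105), Function('E')(262)), -1) = Pow(Add(105, Mul(Rational(1, 3), Pow(262, 3), Add(-314, 262))), -1) = Pow(Add(105, Mul(Rational(1, 3), 17984728, -52)), -1) = Pow(Add(105, Rational(-935205856, 3)), -1) = Pow(Rational(-935205541, 3), -1) = Rational(-3, 935205541)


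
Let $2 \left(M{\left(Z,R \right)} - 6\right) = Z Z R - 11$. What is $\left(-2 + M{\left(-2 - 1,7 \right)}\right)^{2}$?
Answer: $900$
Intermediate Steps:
$M{\left(Z,R \right)} = \frac{1}{2} + \frac{R Z^{2}}{2}$ ($M{\left(Z,R \right)} = 6 + \frac{Z Z R - 11}{2} = 6 + \frac{Z^{2} R - 11}{2} = 6 + \frac{R Z^{2} - 11}{2} = 6 + \frac{-11 + R Z^{2}}{2} = 6 + \left(- \frac{11}{2} + \frac{R Z^{2}}{2}\right) = \frac{1}{2} + \frac{R Z^{2}}{2}$)
$\left(-2 + M{\left(-2 - 1,7 \right)}\right)^{2} = \left(-2 + \left(\frac{1}{2} + \frac{1}{2} \cdot 7 \left(-2 - 1\right)^{2}\right)\right)^{2} = \left(-2 + \left(\frac{1}{2} + \frac{1}{2} \cdot 7 \left(-3\right)^{2}\right)\right)^{2} = \left(-2 + \left(\frac{1}{2} + \frac{1}{2} \cdot 7 \cdot 9\right)\right)^{2} = \left(-2 + \left(\frac{1}{2} + \frac{63}{2}\right)\right)^{2} = \left(-2 + 32\right)^{2} = 30^{2} = 900$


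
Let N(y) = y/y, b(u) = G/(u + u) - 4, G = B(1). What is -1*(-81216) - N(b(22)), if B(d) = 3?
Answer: 81215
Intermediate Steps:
G = 3
b(u) = -4 + 3/(2*u) (b(u) = 3/(u + u) - 4 = 3/((2*u)) - 4 = 3*(1/(2*u)) - 4 = 3/(2*u) - 4 = -4 + 3/(2*u))
N(y) = 1
-1*(-81216) - N(b(22)) = -1*(-81216) - 1*1 = 81216 - 1 = 81215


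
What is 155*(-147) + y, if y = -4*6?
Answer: -22809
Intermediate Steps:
y = -24
155*(-147) + y = 155*(-147) - 24 = -22785 - 24 = -22809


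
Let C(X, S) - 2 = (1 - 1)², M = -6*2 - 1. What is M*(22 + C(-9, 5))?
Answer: -312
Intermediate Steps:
M = -13 (M = -12 - 1 = -13)
C(X, S) = 2 (C(X, S) = 2 + (1 - 1)² = 2 + 0² = 2 + 0 = 2)
M*(22 + C(-9, 5)) = -13*(22 + 2) = -13*24 = -312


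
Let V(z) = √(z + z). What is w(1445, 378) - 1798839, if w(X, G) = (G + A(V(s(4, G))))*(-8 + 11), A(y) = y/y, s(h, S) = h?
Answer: -1797702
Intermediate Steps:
V(z) = √2*√z (V(z) = √(2*z) = √2*√z)
A(y) = 1
w(X, G) = 3 + 3*G (w(X, G) = (G + 1)*(-8 + 11) = (1 + G)*3 = 3 + 3*G)
w(1445, 378) - 1798839 = (3 + 3*378) - 1798839 = (3 + 1134) - 1798839 = 1137 - 1798839 = -1797702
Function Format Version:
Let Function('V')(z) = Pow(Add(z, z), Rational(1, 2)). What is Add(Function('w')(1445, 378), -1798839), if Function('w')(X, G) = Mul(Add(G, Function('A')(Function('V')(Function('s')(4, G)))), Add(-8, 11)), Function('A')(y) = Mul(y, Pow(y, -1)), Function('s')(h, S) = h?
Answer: -1797702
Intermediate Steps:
Function('V')(z) = Mul(Pow(2, Rational(1, 2)), Pow(z, Rational(1, 2))) (Function('V')(z) = Pow(Mul(2, z), Rational(1, 2)) = Mul(Pow(2, Rational(1, 2)), Pow(z, Rational(1, 2))))
Function('A')(y) = 1
Function('w')(X, G) = Add(3, Mul(3, G)) (Function('w')(X, G) = Mul(Add(G, 1), Add(-8, 11)) = Mul(Add(1, G), 3) = Add(3, Mul(3, G)))
Add(Function('w')(1445, 378), -1798839) = Add(Add(3, Mul(3, 378)), -1798839) = Add(Add(3, 1134), -1798839) = Add(1137, -1798839) = -1797702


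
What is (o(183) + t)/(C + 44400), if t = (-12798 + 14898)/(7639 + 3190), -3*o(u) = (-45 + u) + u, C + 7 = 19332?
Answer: -165229/98582575 ≈ -0.0016760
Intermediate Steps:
C = 19325 (C = -7 + 19332 = 19325)
o(u) = 15 - 2*u/3 (o(u) = -((-45 + u) + u)/3 = -(-45 + 2*u)/3 = 15 - 2*u/3)
t = 300/1547 (t = 2100/10829 = 2100*(1/10829) = 300/1547 ≈ 0.19392)
(o(183) + t)/(C + 44400) = ((15 - ⅔*183) + 300/1547)/(19325 + 44400) = ((15 - 122) + 300/1547)/63725 = (-107 + 300/1547)*(1/63725) = -165229/1547*1/63725 = -165229/98582575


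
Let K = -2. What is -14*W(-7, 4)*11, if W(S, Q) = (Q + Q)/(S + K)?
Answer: 1232/9 ≈ 136.89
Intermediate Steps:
W(S, Q) = 2*Q/(-2 + S) (W(S, Q) = (Q + Q)/(S - 2) = (2*Q)/(-2 + S) = 2*Q/(-2 + S))
-14*W(-7, 4)*11 = -28*4/(-2 - 7)*11 = -28*4/(-9)*11 = -28*4*(-1)/9*11 = -14*(-8/9)*11 = (112/9)*11 = 1232/9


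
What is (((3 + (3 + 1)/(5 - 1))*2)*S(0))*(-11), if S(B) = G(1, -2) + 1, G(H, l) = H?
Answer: -176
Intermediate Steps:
S(B) = 2 (S(B) = 1 + 1 = 2)
(((3 + (3 + 1)/(5 - 1))*2)*S(0))*(-11) = (((3 + (3 + 1)/(5 - 1))*2)*2)*(-11) = (((3 + 4/4)*2)*2)*(-11) = (((3 + 4*(¼))*2)*2)*(-11) = (((3 + 1)*2)*2)*(-11) = ((4*2)*2)*(-11) = (8*2)*(-11) = 16*(-11) = -176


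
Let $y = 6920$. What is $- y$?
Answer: $-6920$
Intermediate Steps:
$- y = \left(-1\right) 6920 = -6920$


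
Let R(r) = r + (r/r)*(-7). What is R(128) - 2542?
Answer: -2421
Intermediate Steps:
R(r) = -7 + r (R(r) = r + 1*(-7) = r - 7 = -7 + r)
R(128) - 2542 = (-7 + 128) - 2542 = 121 - 2542 = -2421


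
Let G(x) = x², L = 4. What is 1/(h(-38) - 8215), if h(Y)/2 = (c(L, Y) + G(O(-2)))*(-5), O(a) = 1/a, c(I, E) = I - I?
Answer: -2/16435 ≈ -0.00012169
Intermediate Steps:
c(I, E) = 0
O(a) = 1/a
h(Y) = -5/2 (h(Y) = 2*((0 + (1/(-2))²)*(-5)) = 2*((0 + (-½)²)*(-5)) = 2*((0 + ¼)*(-5)) = 2*((¼)*(-5)) = 2*(-5/4) = -5/2)
1/(h(-38) - 8215) = 1/(-5/2 - 8215) = 1/(-16435/2) = -2/16435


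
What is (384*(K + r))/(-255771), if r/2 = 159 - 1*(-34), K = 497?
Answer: -113024/85257 ≈ -1.3257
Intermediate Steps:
r = 386 (r = 2*(159 - 1*(-34)) = 2*(159 + 34) = 2*193 = 386)
(384*(K + r))/(-255771) = (384*(497 + 386))/(-255771) = (384*883)*(-1/255771) = 339072*(-1/255771) = -113024/85257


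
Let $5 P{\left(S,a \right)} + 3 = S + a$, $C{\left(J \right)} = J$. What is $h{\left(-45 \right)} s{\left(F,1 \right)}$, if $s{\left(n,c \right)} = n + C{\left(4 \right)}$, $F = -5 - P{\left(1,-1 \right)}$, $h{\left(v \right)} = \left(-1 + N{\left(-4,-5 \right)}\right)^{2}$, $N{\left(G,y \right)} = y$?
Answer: $- \frac{72}{5} \approx -14.4$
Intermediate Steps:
$P{\left(S,a \right)} = - \frac{3}{5} + \frac{S}{5} + \frac{a}{5}$ ($P{\left(S,a \right)} = - \frac{3}{5} + \frac{S + a}{5} = - \frac{3}{5} + \left(\frac{S}{5} + \frac{a}{5}\right) = - \frac{3}{5} + \frac{S}{5} + \frac{a}{5}$)
$h{\left(v \right)} = 36$ ($h{\left(v \right)} = \left(-1 - 5\right)^{2} = \left(-6\right)^{2} = 36$)
$F = - \frac{22}{5}$ ($F = -5 - \left(- \frac{3}{5} + \frac{1}{5} \cdot 1 + \frac{1}{5} \left(-1\right)\right) = -5 - \left(- \frac{3}{5} + \frac{1}{5} - \frac{1}{5}\right) = -5 - - \frac{3}{5} = -5 + \frac{3}{5} = - \frac{22}{5} \approx -4.4$)
$s{\left(n,c \right)} = 4 + n$ ($s{\left(n,c \right)} = n + 4 = 4 + n$)
$h{\left(-45 \right)} s{\left(F,1 \right)} = 36 \left(4 - \frac{22}{5}\right) = 36 \left(- \frac{2}{5}\right) = - \frac{72}{5}$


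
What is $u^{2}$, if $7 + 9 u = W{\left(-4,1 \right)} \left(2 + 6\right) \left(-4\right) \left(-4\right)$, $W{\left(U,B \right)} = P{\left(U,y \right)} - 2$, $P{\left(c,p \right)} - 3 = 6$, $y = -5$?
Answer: $\frac{790321}{81} \approx 9757.0$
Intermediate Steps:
$P{\left(c,p \right)} = 9$ ($P{\left(c,p \right)} = 3 + 6 = 9$)
$W{\left(U,B \right)} = 7$ ($W{\left(U,B \right)} = 9 - 2 = 7$)
$u = \frac{889}{9}$ ($u = - \frac{7}{9} + \frac{7 \left(2 + 6\right) \left(-4\right) \left(-4\right)}{9} = - \frac{7}{9} + \frac{7 \cdot 8 \left(-4\right) \left(-4\right)}{9} = - \frac{7}{9} + \frac{7 \left(-32\right) \left(-4\right)}{9} = - \frac{7}{9} + \frac{\left(-224\right) \left(-4\right)}{9} = - \frac{7}{9} + \frac{1}{9} \cdot 896 = - \frac{7}{9} + \frac{896}{9} = \frac{889}{9} \approx 98.778$)
$u^{2} = \left(\frac{889}{9}\right)^{2} = \frac{790321}{81}$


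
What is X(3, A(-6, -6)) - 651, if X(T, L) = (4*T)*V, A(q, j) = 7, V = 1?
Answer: -639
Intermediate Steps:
X(T, L) = 4*T (X(T, L) = (4*T)*1 = 4*T)
X(3, A(-6, -6)) - 651 = 4*3 - 651 = 12 - 651 = -639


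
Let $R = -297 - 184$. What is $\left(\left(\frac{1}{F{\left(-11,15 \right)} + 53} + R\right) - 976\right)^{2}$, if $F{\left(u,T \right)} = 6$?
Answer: $\frac{7389465444}{3481} \approx 2.1228 \cdot 10^{6}$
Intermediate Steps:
$R = -481$ ($R = -297 - 184 = -481$)
$\left(\left(\frac{1}{F{\left(-11,15 \right)} + 53} + R\right) - 976\right)^{2} = \left(\left(\frac{1}{6 + 53} - 481\right) - 976\right)^{2} = \left(\left(\frac{1}{59} - 481\right) - 976\right)^{2} = \left(- \frac{28378}{59} - 976\right)^{2} = \left(- \frac{85962}{59}\right)^{2} = \frac{7389465444}{3481}$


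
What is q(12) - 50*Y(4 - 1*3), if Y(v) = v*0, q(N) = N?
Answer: 12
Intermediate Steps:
Y(v) = 0
q(12) - 50*Y(4 - 1*3) = 12 - 50*0 = 12 + 0 = 12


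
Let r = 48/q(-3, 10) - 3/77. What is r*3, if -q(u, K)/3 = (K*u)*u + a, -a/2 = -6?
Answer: -769/1309 ≈ -0.58747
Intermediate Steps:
a = 12 (a = -2*(-6) = 12)
q(u, K) = -36 - 3*K*u² (q(u, K) = -3*((K*u)*u + 12) = -3*(K*u² + 12) = -3*(12 + K*u²) = -36 - 3*K*u²)
r = -769/3927 (r = 48/(-36 - 3*10*(-3)²) - 3/77 = 48/(-36 - 3*10*9) - 3*1/77 = 48/(-36 - 270) - 3/77 = 48/(-306) - 3/77 = 48*(-1/306) - 3/77 = -8/51 - 3/77 = -769/3927 ≈ -0.19582)
r*3 = -769/3927*3 = -769/1309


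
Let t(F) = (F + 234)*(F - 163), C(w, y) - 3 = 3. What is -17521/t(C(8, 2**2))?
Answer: 17521/37680 ≈ 0.46499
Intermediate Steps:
C(w, y) = 6 (C(w, y) = 3 + 3 = 6)
t(F) = (-163 + F)*(234 + F) (t(F) = (234 + F)*(-163 + F) = (-163 + F)*(234 + F))
-17521/t(C(8, 2**2)) = -17521/(-38142 + 6**2 + 71*6) = -17521/(-38142 + 36 + 426) = -17521/(-37680) = -17521*(-1/37680) = 17521/37680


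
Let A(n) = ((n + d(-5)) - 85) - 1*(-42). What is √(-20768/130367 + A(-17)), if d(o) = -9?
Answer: I*√1175400735397/130367 ≈ 8.3162*I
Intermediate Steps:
A(n) = -52 + n (A(n) = ((n - 9) - 85) - 1*(-42) = ((-9 + n) - 85) + 42 = (-94 + n) + 42 = -52 + n)
√(-20768/130367 + A(-17)) = √(-20768/130367 + (-52 - 17)) = √(-20768*1/130367 - 69) = √(-20768/130367 - 69) = √(-9016091/130367) = I*√1175400735397/130367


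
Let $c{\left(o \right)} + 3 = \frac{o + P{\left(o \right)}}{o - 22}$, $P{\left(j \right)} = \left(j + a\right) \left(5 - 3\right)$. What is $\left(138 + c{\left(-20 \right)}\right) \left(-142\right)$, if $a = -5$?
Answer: $- \frac{58220}{3} \approx -19407.0$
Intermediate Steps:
$P{\left(j \right)} = -10 + 2 j$ ($P{\left(j \right)} = \left(j - 5\right) \left(5 - 3\right) = \left(-5 + j\right) 2 = -10 + 2 j$)
$c{\left(o \right)} = -3 + \frac{-10 + 3 o}{-22 + o}$ ($c{\left(o \right)} = -3 + \frac{o + \left(-10 + 2 o\right)}{o - 22} = -3 + \frac{-10 + 3 o}{-22 + o}$)
$\left(138 + c{\left(-20 \right)}\right) \left(-142\right) = \left(138 + \frac{56}{-22 - 20}\right) \left(-142\right) = \left(138 + \frac{56}{-42}\right) \left(-142\right) = \left(138 + 56 \left(- \frac{1}{42}\right)\right) \left(-142\right) = \left(138 - \frac{4}{3}\right) \left(-142\right) = \frac{410}{3} \left(-142\right) = - \frac{58220}{3}$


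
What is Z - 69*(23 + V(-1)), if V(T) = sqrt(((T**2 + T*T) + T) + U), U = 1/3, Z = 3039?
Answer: 1452 - 46*sqrt(3) ≈ 1372.3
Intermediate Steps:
U = 1/3 ≈ 0.33333
V(T) = sqrt(1/3 + T + 2*T**2) (V(T) = sqrt(((T**2 + T*T) + T) + 1/3) = sqrt(((T**2 + T**2) + T) + 1/3) = sqrt((2*T**2 + T) + 1/3) = sqrt((T + 2*T**2) + 1/3) = sqrt(1/3 + T + 2*T**2))
Z - 69*(23 + V(-1)) = 3039 - 69*(23 + sqrt(3 + 9*(-1) + 18*(-1)**2)/3) = 3039 - 69*(23 + sqrt(3 - 9 + 18*1)/3) = 3039 - 69*(23 + sqrt(3 - 9 + 18)/3) = 3039 - 69*(23 + sqrt(12)/3) = 3039 - 69*(23 + (2*sqrt(3))/3) = 3039 - 69*(23 + 2*sqrt(3)/3) = 3039 + (-1587 - 46*sqrt(3)) = 1452 - 46*sqrt(3)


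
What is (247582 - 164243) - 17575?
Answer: 65764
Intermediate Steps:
(247582 - 164243) - 17575 = 83339 - 17575 = 65764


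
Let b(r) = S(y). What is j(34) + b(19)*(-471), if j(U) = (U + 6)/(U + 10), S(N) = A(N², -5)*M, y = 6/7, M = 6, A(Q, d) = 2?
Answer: -62162/11 ≈ -5651.1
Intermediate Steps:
y = 6/7 (y = 6*(⅐) = 6/7 ≈ 0.85714)
S(N) = 12 (S(N) = 2*6 = 12)
b(r) = 12
j(U) = (6 + U)/(10 + U)
j(34) + b(19)*(-471) = (6 + 34)/(10 + 34) + 12*(-471) = 40/44 - 5652 = (1/44)*40 - 5652 = 10/11 - 5652 = -62162/11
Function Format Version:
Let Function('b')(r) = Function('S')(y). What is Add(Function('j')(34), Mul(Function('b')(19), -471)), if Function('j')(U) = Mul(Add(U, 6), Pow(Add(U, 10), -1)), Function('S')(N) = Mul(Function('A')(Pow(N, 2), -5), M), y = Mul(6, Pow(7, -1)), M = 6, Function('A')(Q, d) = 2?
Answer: Rational(-62162, 11) ≈ -5651.1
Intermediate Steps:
y = Rational(6, 7) (y = Mul(6, Rational(1, 7)) = Rational(6, 7) ≈ 0.85714)
Function('S')(N) = 12 (Function('S')(N) = Mul(2, 6) = 12)
Function('b')(r) = 12
Function('j')(U) = Mul(Pow(Add(10, U), -1), Add(6, U)) (Function('j')(U) = Mul(Add(6, U), Pow(Add(10, U), -1)) = Mul(Pow(Add(10, U), -1), Add(6, U)))
Add(Function('j')(34), Mul(Function('b')(19), -471)) = Add(Mul(Pow(Add(10, 34), -1), Add(6, 34)), Mul(12, -471)) = Add(Mul(Pow(44, -1), 40), -5652) = Add(Mul(Rational(1, 44), 40), -5652) = Add(Rational(10, 11), -5652) = Rational(-62162, 11)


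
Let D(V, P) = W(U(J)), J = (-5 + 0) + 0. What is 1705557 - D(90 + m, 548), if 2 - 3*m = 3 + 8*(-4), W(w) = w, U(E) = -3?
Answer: 1705560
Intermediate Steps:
J = -5 (J = -5 + 0 = -5)
m = 31/3 (m = 2/3 - (3 + 8*(-4))/3 = 2/3 - (3 - 32)/3 = 2/3 - 1/3*(-29) = 2/3 + 29/3 = 31/3 ≈ 10.333)
D(V, P) = -3
1705557 - D(90 + m, 548) = 1705557 - 1*(-3) = 1705557 + 3 = 1705560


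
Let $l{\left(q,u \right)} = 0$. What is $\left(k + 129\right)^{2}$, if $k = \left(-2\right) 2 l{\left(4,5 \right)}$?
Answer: $16641$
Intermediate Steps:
$k = 0$ ($k = \left(-2\right) 2 \cdot 0 = \left(-4\right) 0 = 0$)
$\left(k + 129\right)^{2} = \left(0 + 129\right)^{2} = 129^{2} = 16641$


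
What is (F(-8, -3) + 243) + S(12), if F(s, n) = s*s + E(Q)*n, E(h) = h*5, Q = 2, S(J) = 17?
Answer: 294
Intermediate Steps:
E(h) = 5*h
F(s, n) = s² + 10*n (F(s, n) = s*s + (5*2)*n = s² + 10*n)
(F(-8, -3) + 243) + S(12) = (((-8)² + 10*(-3)) + 243) + 17 = ((64 - 30) + 243) + 17 = (34 + 243) + 17 = 277 + 17 = 294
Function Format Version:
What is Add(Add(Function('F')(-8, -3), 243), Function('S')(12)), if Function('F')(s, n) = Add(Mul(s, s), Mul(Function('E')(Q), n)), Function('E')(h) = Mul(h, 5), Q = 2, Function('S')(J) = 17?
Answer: 294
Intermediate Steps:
Function('E')(h) = Mul(5, h)
Function('F')(s, n) = Add(Pow(s, 2), Mul(10, n)) (Function('F')(s, n) = Add(Mul(s, s), Mul(Mul(5, 2), n)) = Add(Pow(s, 2), Mul(10, n)))
Add(Add(Function('F')(-8, -3), 243), Function('S')(12)) = Add(Add(Add(Pow(-8, 2), Mul(10, -3)), 243), 17) = Add(Add(Add(64, -30), 243), 17) = Add(Add(34, 243), 17) = Add(277, 17) = 294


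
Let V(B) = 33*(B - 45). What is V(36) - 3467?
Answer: -3764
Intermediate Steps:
V(B) = -1485 + 33*B (V(B) = 33*(-45 + B) = -1485 + 33*B)
V(36) - 3467 = (-1485 + 33*36) - 3467 = (-1485 + 1188) - 3467 = -297 - 3467 = -3764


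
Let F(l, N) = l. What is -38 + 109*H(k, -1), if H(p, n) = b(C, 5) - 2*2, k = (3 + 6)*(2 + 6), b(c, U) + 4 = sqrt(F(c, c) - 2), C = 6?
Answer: -692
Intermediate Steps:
b(c, U) = -4 + sqrt(-2 + c) (b(c, U) = -4 + sqrt(c - 2) = -4 + sqrt(-2 + c))
k = 72 (k = 9*8 = 72)
H(p, n) = -6 (H(p, n) = (-4 + sqrt(-2 + 6)) - 2*2 = (-4 + sqrt(4)) - 4 = (-4 + 2) - 4 = -2 - 4 = -6)
-38 + 109*H(k, -1) = -38 + 109*(-6) = -38 - 654 = -692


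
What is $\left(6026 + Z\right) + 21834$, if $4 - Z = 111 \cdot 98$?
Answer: $16986$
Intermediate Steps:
$Z = -10874$ ($Z = 4 - 111 \cdot 98 = 4 - 10878 = -10874$)
$\left(6026 + Z\right) + 21834 = \left(6026 - 10874\right) + 21834 = -4848 + 21834 = 16986$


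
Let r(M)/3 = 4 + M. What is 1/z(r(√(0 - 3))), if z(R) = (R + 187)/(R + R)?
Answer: 2415/19814 + 561*I*√3/19814 ≈ 0.12188 + 0.04904*I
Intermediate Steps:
r(M) = 12 + 3*M (r(M) = 3*(4 + M) = 12 + 3*M)
z(R) = (187 + R)/(2*R) (z(R) = (187 + R)/((2*R)) = (187 + R)*(1/(2*R)) = (187 + R)/(2*R))
1/z(r(√(0 - 3))) = 1/((187 + (12 + 3*√(0 - 3)))/(2*(12 + 3*√(0 - 3)))) = 1/((187 + (12 + 3*√(-3)))/(2*(12 + 3*√(-3)))) = 1/((187 + (12 + 3*(I*√3)))/(2*(12 + 3*(I*√3)))) = 1/((187 + (12 + 3*I*√3))/(2*(12 + 3*I*√3))) = 1/((199 + 3*I*√3)/(2*(12 + 3*I*√3))) = 2*(12 + 3*I*√3)/(199 + 3*I*√3)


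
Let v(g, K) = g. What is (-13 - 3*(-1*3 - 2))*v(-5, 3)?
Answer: -10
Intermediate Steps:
(-13 - 3*(-1*3 - 2))*v(-5, 3) = (-13 - 3*(-1*3 - 2))*(-5) = (-13 - 3*(-3 - 2))*(-5) = (-13 - 3*(-5))*(-5) = (-13 + 15)*(-5) = 2*(-5) = -10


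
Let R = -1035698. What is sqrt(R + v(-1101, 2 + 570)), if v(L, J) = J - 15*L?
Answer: 3*I*sqrt(113179) ≈ 1009.3*I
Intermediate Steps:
sqrt(R + v(-1101, 2 + 570)) = sqrt(-1035698 + ((2 + 570) - 15*(-1101))) = sqrt(-1035698 + (572 + 16515)) = sqrt(-1035698 + 17087) = sqrt(-1018611) = 3*I*sqrt(113179)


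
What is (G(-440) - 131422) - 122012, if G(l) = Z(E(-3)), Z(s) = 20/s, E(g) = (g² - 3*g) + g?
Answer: -760298/3 ≈ -2.5343e+5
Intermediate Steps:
E(g) = g² - 2*g
G(l) = 4/3 (G(l) = 20/((-3*(-2 - 3))) = 20/((-3*(-5))) = 20/15 = 20*(1/15) = 4/3)
(G(-440) - 131422) - 122012 = (4/3 - 131422) - 122012 = -394262/3 - 122012 = -760298/3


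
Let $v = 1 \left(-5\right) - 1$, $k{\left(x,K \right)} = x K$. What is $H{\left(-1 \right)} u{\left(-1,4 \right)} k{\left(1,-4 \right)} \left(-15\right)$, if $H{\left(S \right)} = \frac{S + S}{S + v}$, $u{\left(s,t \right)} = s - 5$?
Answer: $- \frac{720}{7} \approx -102.86$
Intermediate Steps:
$k{\left(x,K \right)} = K x$
$u{\left(s,t \right)} = -5 + s$
$v = -6$ ($v = -5 - 1 = -6$)
$H{\left(S \right)} = \frac{2 S}{-6 + S}$ ($H{\left(S \right)} = \frac{S + S}{S - 6} = \frac{2 S}{-6 + S}$)
$H{\left(-1 \right)} u{\left(-1,4 \right)} k{\left(1,-4 \right)} \left(-15\right) = 2 \left(-1\right) \frac{1}{-6 - 1} \left(-5 - 1\right) \left(\left(-4\right) 1\right) \left(-15\right) = 2 \left(-1\right) \frac{1}{-7} \left(-6\right) \left(-4\right) \left(-15\right) = 2 \left(-1\right) \left(- \frac{1}{7}\right) \left(-6\right) \left(-4\right) \left(-15\right) = \frac{2}{7} \left(-6\right) \left(-4\right) \left(-15\right) = \left(- \frac{12}{7}\right) \left(-4\right) \left(-15\right) = \frac{48}{7} \left(-15\right) = - \frac{720}{7}$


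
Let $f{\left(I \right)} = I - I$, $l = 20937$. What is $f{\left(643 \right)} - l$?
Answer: $-20937$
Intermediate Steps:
$f{\left(I \right)} = 0$
$f{\left(643 \right)} - l = 0 - 20937 = -20937$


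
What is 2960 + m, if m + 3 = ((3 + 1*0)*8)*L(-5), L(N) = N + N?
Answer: 2717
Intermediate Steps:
L(N) = 2*N
m = -243 (m = -3 + ((3 + 1*0)*8)*(2*(-5)) = -3 + ((3 + 0)*8)*(-10) = -3 + (3*8)*(-10) = -3 + 24*(-10) = -3 - 240 = -243)
2960 + m = 2960 - 243 = 2717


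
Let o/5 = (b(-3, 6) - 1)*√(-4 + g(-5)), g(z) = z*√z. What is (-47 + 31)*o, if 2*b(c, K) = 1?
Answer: 40*√(-4 - 5*I*√5) ≈ 79.369 - 112.69*I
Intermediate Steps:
g(z) = z^(3/2)
b(c, K) = ½ (b(c, K) = (½)*1 = ½)
o = -5*√(-4 - 5*I*√5)/2 (o = 5*((½ - 1)*√(-4 + (-5)^(3/2))) = 5*(-√(-4 - 5*I*√5)/2) = -5*√(-4 - 5*I*√5)/2 ≈ -4.9606 + 7.0432*I)
(-47 + 31)*o = (-47 + 31)*(-5*√(-4 - 5*I*√5)/2) = -(-40)*√(-4 - 5*I*√5) = 40*√(-4 - 5*I*√5)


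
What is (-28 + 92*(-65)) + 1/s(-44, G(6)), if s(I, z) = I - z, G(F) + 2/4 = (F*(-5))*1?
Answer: -162218/27 ≈ -6008.1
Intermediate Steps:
G(F) = -½ - 5*F (G(F) = -½ + (F*(-5))*1 = -½ - 5*F*1 = -½ - 5*F)
(-28 + 92*(-65)) + 1/s(-44, G(6)) = (-28 + 92*(-65)) + 1/(-44 - (-½ - 5*6)) = (-28 - 5980) + 1/(-44 - (-½ - 30)) = -6008 + 1/(-44 - 1*(-61/2)) = -6008 + 1/(-44 + 61/2) = -6008 + 1/(-27/2) = -6008 - 2/27 = -162218/27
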